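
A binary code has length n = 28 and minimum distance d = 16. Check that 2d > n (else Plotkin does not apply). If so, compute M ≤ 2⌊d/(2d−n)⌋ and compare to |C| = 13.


Plotkin bound M ≤ 8; given |C| = 13 > bound (violated).

Check applicability: 2d = 32, n = 28.
2d − n = 4 > 0, so Plotkin applies.
Compute d/(2d−n) = 16/4 ≈ 4.0000.
⌊d/(2d−n)⌋ = 4.
Plotkin bound: M ≤ 2·4 = 8.
Given |C| = 13, check: VIOLATED.
This |C| is above the Plotkin bound, so no binary code with n = 28, d = 16 and 13 codewords exists.


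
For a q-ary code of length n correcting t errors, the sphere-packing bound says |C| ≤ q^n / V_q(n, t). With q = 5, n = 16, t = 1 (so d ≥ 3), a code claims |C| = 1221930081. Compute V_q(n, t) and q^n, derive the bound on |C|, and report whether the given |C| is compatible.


V_q(n, t) = 65, q^n = 152587890625, Hamming bound = 2347506009, |C| = 1221930081 ≤ bound (satisfied).

Step 1: Compute V_q(n, t) = Σ_{j=0}^1 C(n, j) (q−1)^j.
  j = 0: C(16,0)·(4)^0 = 1·1 = 1.
  j = 1: C(16,1)·(4)^1 = 16·4 = 64.
  V_q(n, t) = 1 + 64 = 65.
Step 2: q^n = 5^16 = 152587890625.
Step 3: Hamming bound ⌊q^n / V_q(n,t)⌋ = ⌊152587890625/65⌋ = 2347506009.
Step 4: Compare |C| = 1221930081 to 2347506009: satisfied.
The claimed |C| lies below the Hamming bound.


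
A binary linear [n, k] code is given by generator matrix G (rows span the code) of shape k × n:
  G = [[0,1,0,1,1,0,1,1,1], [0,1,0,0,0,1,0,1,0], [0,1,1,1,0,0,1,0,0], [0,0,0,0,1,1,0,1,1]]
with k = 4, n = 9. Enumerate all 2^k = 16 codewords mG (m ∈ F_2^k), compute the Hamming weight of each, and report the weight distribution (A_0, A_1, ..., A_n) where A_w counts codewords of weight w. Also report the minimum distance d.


Weight distribution: A_0 = 1, A_2 = 1, A_3 = 4, A_4 = 4, A_5 = 4, A_6 = 1, A_8 = 1. Minimum distance d = 2.

Enumerate all 2^4 = 16 messages m ∈ F_2^4.
For each, compute codeword c = mG in F_2^9, then tally its weight.
  m = 0000 → c = 000000000, weight = 0.
  m = 1000 → c = 010110111, weight = 6.
  m = 0100 → c = 010001010, weight = 3.
  m = 1100 → c = 000111101, weight = 5.
  m = 0010 → c = 011100100, weight = 4.
  m = 1010 → c = 001010011, weight = 4.
  m = 0110 → c = 001101110, weight = 5.
  m = 1110 → c = 011011001, weight = 5.
  m = 0001 → c = 000011011, weight = 4.
  m = 1001 → c = 010101100, weight = 4.
  m = 0101 → c = 010010001, weight = 3.
  m = 1101 → c = 000100110, weight = 3.
  m = 0011 → c = 011111111, weight = 8.
  m = 1011 → c = 001001000, weight = 2.
  m = 0111 → c = 001110101, weight = 5.
  m = 1111 → c = 011000010, weight = 3.
Tally weights:
  weight 0: 1 codewords.
  weight 2: 1 codewords.
  weight 3: 4 codewords.
  weight 4: 4 codewords.
  weight 5: 4 codewords.
  weight 6: 1 codewords.
  weight 8: 1 codewords.
Minimum distance d = smallest w > 0 with A_w > 0 = 2.
Sanity: Σ A_w = 16 = 2^4 = 16 ✓.


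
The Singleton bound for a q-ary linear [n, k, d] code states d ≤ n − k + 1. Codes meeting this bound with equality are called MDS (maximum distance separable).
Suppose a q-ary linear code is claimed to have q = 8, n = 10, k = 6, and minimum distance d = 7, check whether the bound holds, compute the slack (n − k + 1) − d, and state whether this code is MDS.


Singleton RHS = n − k + 1 = 5, slack = -2, bound violated (no such code; not MDS).

Singleton bound: d ≤ n − k + 1.
Here n = 10, k = 6, so n − k + 1 = 5.
Given d = 7, check d ≤ 5: NO.
Slack = (n − k + 1) − d = -2.
The slack is negative: d = 7 exceeds n − k + 1 = 5 by 2, so the Singleton bound is violated and no linear [10, 6, 7]_8 code can exist. In particular it is not MDS (MDS requires d = n − k + 1 exactly).
Description: the claimed parameters are [10, 6, 7]_8; such a code would be impossible (violates the Singleton bound).


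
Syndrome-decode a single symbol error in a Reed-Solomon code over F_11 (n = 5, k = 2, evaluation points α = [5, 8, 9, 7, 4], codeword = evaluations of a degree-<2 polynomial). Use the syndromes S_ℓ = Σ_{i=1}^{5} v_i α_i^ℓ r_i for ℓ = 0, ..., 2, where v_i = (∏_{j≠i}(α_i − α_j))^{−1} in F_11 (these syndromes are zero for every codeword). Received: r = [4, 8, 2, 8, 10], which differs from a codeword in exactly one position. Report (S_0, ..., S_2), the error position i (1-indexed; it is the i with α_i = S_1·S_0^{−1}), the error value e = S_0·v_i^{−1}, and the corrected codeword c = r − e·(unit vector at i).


S = (5, 2, 3), error at position 4, error magnitude e = 5, c = [4, 8, 2, 3, 10].

Step 1: column multipliers v_i = (∏_{j≠i}(α_i − α_j))^{−1} mod 11.
  i = 1 (α = 5): (5−8)(5−9)(5−7)(5−4) = (−3)·(−4)·(−2)·1 = −24 ≡ 9, so v_1 = 9^{−1} = 5 (mod 11).
  i = 2 (α = 8): (8−5)(8−9)(8−7)(8−4) = 3·(−1)·1·4 = −12 ≡ 10, so v_2 = 10^{−1} = 10 (mod 11).
  i = 3 (α = 9): (9−5)(9−8)(9−7)(9−4) = 4·1·2·5 = 40 ≡ 7, so v_3 = 7^{−1} = 8 (mod 11).
  i = 4 (α = 7): (7−5)(7−8)(7−9)(7−4) = 2·(−1)·(−2)·3 = 12 ≡ 1, so v_4 = 1^{−1} = 1 (mod 11).
  i = 5 (α = 4): (4−5)(4−8)(4−9)(4−7) = (−1)·(−4)·(−5)·(−3) = 60 ≡ 5, so v_5 = 5^{−1} = 9 (mod 11).
  v = [5, 10, 8, 1, 9].
Step 2: syndromes of r = [4, 8, 2, 8, 10] (all sums mod 11).
  S_0 = Σ v_i r_i = 5·4 + 10·8 + 8·2 + 1·8 + 9·10 = 214 ≡ 5.
  S_1 = Σ v_i α_i r_i = 5·5·4 + 10·8·8 + 8·9·2 + 1·7·8 + 9·4·10 = 1300 ≡ 2.
  α_i^2 mod 11 = [3, 9, 4, 5, 5].
  S_2 = Σ v_i α_i^2 r_i = 5·3·4 + 10·9·8 + 8·4·2 + 1·5·8 + 9·5·10 = 1334 ≡ 3.
  S = (5, 2, 3) ≠ 0, so r is not a codeword (an error is present).
Step 3: locate the error. For a single error e at position i, S_ℓ = v_i·e·α_i^ℓ, so α_err = S_1/S_0.
  S_0^{−1} = 5^{−1} = 9 (mod 11), so α_err = 2·9 = 18 ≡ 7 = α_4. Error position i = 4.
  Consistency check: S_2/S_1 = 3·6 = 18 ≡ 7 = α_err ✓ (single-error assumption holds).
Step 4: error magnitude e = S_0/v_4 = S_0·∏_{j≠4}(α_4 − α_j) = 5·1 = 5 ≡ 5 (mod 11).
Step 5: correct position 4: c_4 = r_4 − e = 8 − 5 ≡ 3 (mod 11). Hence c = [4, 8, 2, 3, 10].
  Check: interpolating c through the α_i gives m(x) = 1 + 5·x (degree < 2) with m(α_i) = c_i for every i, so c is indeed a codeword.


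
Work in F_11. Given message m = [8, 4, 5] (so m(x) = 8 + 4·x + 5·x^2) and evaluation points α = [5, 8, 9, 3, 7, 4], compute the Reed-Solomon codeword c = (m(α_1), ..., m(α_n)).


c = [10, 8, 9, 10, 6, 5]

Message polynomial: m(x) = 8 + 4·x + 5·x^2 (mod 11).
For each evaluation point α_i, compute m(α_i) mod 11:
  α_1 = 5: Horner steps 5 → 7 → 10, so m(5) = 10.
  α_2 = 8: Horner steps 5 → 0 → 8, so m(8) = 8.
  α_3 = 9: Horner steps 5 → 5 → 9, so m(9) = 9.
  α_4 = 3: Horner steps 5 → 8 → 10, so m(3) = 10.
  α_5 = 7: Horner steps 5 → 6 → 6, so m(7) = 6.
  α_6 = 4: Horner steps 5 → 2 → 5, so m(4) = 5.
Codeword c = [10, 8, 9, 10, 6, 5] ∈ F_11^6.


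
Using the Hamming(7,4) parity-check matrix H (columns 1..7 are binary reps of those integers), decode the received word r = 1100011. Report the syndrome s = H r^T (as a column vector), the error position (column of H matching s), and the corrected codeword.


s = (0, 1, 0)^T, error position = 2, corrected codeword c = 1000011

Compute s = H r^T mod 2 one row at a time:
  s_1 = 0 + 0 + 1 + 1 = 2 ≡ 0 (mod 2).
  s_2 = 1 + 0 + 1 + 1 = 3 ≡ 1 (mod 2).
  s_3 = 1 + 0 + 0 + 1 = 2 ≡ 0 (mod 2).
s = (0, 1, 0)^T — this equals column 2 of H (binary 010), so error is at position 2.
Correct: flip bit 2 of r = 1100011 to get c = 1000011.


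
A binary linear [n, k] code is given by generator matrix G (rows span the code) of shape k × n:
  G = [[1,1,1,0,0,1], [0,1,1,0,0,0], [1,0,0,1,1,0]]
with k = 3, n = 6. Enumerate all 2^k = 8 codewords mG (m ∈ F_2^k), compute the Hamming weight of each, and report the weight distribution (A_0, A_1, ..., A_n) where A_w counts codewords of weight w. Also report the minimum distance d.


Weight distribution: A_0 = 1, A_2 = 2, A_3 = 2, A_4 = 1, A_5 = 2. Minimum distance d = 2.

Enumerate all 2^3 = 8 messages m ∈ F_2^3.
For each, compute codeword c = mG in F_2^6, then tally its weight.
  m = 000 → c = 000000, weight = 0.
  m = 100 → c = 111001, weight = 4.
  m = 010 → c = 011000, weight = 2.
  m = 110 → c = 100001, weight = 2.
  m = 001 → c = 100110, weight = 3.
  m = 101 → c = 011111, weight = 5.
  m = 011 → c = 111110, weight = 5.
  m = 111 → c = 000111, weight = 3.
Tally weights:
  weight 0: 1 codewords.
  weight 2: 2 codewords.
  weight 3: 2 codewords.
  weight 4: 1 codewords.
  weight 5: 2 codewords.
Minimum distance d = smallest w > 0 with A_w > 0 = 2.
Sanity: Σ A_w = 8 = 2^3 = 8 ✓.


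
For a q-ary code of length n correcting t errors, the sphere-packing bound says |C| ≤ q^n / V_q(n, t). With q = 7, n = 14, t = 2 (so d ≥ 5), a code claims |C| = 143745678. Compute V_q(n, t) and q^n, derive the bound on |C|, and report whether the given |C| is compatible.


V_q(n, t) = 3361, q^n = 678223072849, Hamming bound = 201792047, |C| = 143745678 ≤ bound (satisfied).

Step 1: Compute V_q(n, t) = Σ_{j=0}^2 C(n, j) (q−1)^j.
  j = 0: C(14,0)·(6)^0 = 1·1 = 1.
  j = 1: C(14,1)·(6)^1 = 14·6 = 84.
  j = 2: C(14,2)·(6)^2 = 91·36 = 3276.
  V_q(n, t) = 1 + 84 + 3276 = 3361.
Step 2: q^n = 7^14 = 678223072849.
Step 3: Hamming bound ⌊q^n / V_q(n,t)⌋ = ⌊678223072849/3361⌋ = 201792047.
Step 4: Compare |C| = 143745678 to 201792047: satisfied.
The claimed |C| lies below the Hamming bound.


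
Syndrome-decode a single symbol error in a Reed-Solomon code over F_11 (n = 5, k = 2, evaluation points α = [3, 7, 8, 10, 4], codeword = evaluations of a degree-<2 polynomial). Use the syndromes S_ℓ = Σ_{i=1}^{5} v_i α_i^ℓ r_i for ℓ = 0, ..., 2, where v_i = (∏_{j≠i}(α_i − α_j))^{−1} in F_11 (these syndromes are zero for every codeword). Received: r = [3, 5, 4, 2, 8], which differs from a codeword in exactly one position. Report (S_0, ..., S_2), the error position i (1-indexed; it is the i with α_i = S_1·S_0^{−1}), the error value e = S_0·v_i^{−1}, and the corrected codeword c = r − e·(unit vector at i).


S = (2, 6, 7), error at position 1, error magnitude e = 5, c = [9, 5, 4, 2, 8].

Step 1: column multipliers v_i = (∏_{j≠i}(α_i − α_j))^{−1} mod 11.
  i = 1 (α = 3): (3−7)(3−8)(3−10)(3−4) = (−4)·(−5)·(−7)·(−1) = 140 ≡ 8, so v_1 = 8^{−1} = 7 (mod 11).
  i = 2 (α = 7): (7−3)(7−8)(7−10)(7−4) = 4·(−1)·(−3)·3 = 36 ≡ 3, so v_2 = 3^{−1} = 4 (mod 11).
  i = 3 (α = 8): (8−3)(8−7)(8−10)(8−4) = 5·1·(−2)·4 = −40 ≡ 4, so v_3 = 4^{−1} = 3 (mod 11).
  i = 4 (α = 10): (10−3)(10−7)(10−8)(10−4) = 7·3·2·6 = 252 ≡ 10, so v_4 = 10^{−1} = 10 (mod 11).
  i = 5 (α = 4): (4−3)(4−7)(4−8)(4−10) = 1·(−3)·(−4)·(−6) = −72 ≡ 5, so v_5 = 5^{−1} = 9 (mod 11).
  v = [7, 4, 3, 10, 9].
Step 2: syndromes of r = [3, 5, 4, 2, 8] (all sums mod 11).
  S_0 = Σ v_i r_i = 7·3 + 4·5 + 3·4 + 10·2 + 9·8 = 145 ≡ 2.
  S_1 = Σ v_i α_i r_i = 7·3·3 + 4·7·5 + 3·8·4 + 10·10·2 + 9·4·8 = 787 ≡ 6.
  α_i^2 mod 11 = [9, 5, 9, 1, 5].
  S_2 = Σ v_i α_i^2 r_i = 7·9·3 + 4·5·5 + 3·9·4 + 10·1·2 + 9·5·8 = 777 ≡ 7.
  S = (2, 6, 7) ≠ 0, so r is not a codeword (an error is present).
Step 3: locate the error. For a single error e at position i, S_ℓ = v_i·e·α_i^ℓ, so α_err = S_1/S_0.
  S_0^{−1} = 2^{−1} = 6 (mod 11), so α_err = 6·6 = 36 ≡ 3 = α_1. Error position i = 1.
  Consistency check: S_2/S_1 = 7·2 = 14 ≡ 3 = α_err ✓ (single-error assumption holds).
Step 4: error magnitude e = S_0/v_1 = S_0·∏_{j≠1}(α_1 − α_j) = 2·8 = 16 ≡ 5 (mod 11).
Step 5: correct position 1: c_1 = r_1 − e = 3 − 5 ≡ 9 (mod 11). Hence c = [9, 5, 4, 2, 8].
  Check: interpolating c through the α_i gives m(x) = 1 + 10·x (degree < 2) with m(α_i) = c_i for every i, so c is indeed a codeword.


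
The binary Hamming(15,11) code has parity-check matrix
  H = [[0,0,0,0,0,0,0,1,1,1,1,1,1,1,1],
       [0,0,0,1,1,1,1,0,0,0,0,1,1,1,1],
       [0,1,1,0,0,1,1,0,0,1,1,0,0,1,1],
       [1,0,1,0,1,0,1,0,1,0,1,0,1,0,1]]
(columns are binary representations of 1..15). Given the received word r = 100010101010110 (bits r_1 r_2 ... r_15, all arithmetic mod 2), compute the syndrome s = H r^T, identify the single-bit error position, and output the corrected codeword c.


s = (0, 0, 1, 0)^T, error position = 2, corrected codeword c = 110010101010110

Compute s = H r^T mod 2 one row at a time:
  s_1 = 0 + 1 + 0 + 1 + 0 + 1 + 1 + 0 = 4 ≡ 0 (mod 2).
  s_2 = 0 + 1 + 0 + 1 + 0 + 1 + 1 + 0 = 4 ≡ 0 (mod 2).
  s_3 = 0 + 0 + 0 + 1 + 0 + 1 + 1 + 0 = 3 ≡ 1 (mod 2).
  s_4 = 1 + 0 + 1 + 1 + 1 + 1 + 1 + 0 = 6 ≡ 0 (mod 2).
s = (0, 0, 1, 0)^T — this equals column 2 of H (binary 0010), so error is at position 2.
Correct: flip bit 2 of r = 100010101010110 to get c = 110010101010110.


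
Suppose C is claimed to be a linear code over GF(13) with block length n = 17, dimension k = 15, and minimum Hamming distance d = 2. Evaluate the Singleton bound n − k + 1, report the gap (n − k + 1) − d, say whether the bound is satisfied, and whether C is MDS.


Singleton RHS = n − k + 1 = 3, slack = 1, bound satisfied, not MDS.

Singleton bound: d ≤ n − k + 1.
Here n = 17, k = 15, so n − k + 1 = 3.
Given d = 2, check d ≤ 3: YES.
Slack = (n − k + 1) − d = 1.
The code is NOT MDS (slack = 1 > 0).
Description: the claimed parameters are [17, 15, 2]_13; such a code would be non-MDS.


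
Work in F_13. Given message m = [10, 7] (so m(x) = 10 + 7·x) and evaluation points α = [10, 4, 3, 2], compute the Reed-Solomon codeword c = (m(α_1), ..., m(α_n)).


c = [2, 12, 5, 11]

Message polynomial: m(x) = 10 + 7·x (mod 13).
For each evaluation point α_i, compute m(α_i) mod 13:
  α_1 = 10: Horner steps 7 → 2, so m(10) = 2.
  α_2 = 4: Horner steps 7 → 12, so m(4) = 12.
  α_3 = 3: Horner steps 7 → 5, so m(3) = 5.
  α_4 = 2: Horner steps 7 → 11, so m(2) = 11.
Codeword c = [2, 12, 5, 11] ∈ F_13^4.


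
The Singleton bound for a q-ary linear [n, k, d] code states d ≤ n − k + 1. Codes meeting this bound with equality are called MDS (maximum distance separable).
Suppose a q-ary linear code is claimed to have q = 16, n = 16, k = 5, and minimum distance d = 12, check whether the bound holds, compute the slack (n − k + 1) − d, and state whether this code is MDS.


Singleton RHS = n − k + 1 = 12, slack = 0, bound satisfied, MDS.

Singleton bound: d ≤ n − k + 1.
Here n = 16, k = 5, so n − k + 1 = 12.
Given d = 12, check d ≤ 12: YES.
Slack = (n − k + 1) − d = 0.
The code is MDS (slack = 0).
Description: the claimed parameters are [16, 5, 12]_16; such a code would be MDS (meets Singleton bound).


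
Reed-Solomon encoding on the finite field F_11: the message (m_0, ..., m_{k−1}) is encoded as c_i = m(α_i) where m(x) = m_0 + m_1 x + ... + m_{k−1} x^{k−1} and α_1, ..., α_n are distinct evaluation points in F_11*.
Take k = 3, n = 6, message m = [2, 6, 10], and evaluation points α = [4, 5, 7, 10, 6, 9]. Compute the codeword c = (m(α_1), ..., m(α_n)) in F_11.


c = [10, 7, 6, 6, 2, 8]

Message polynomial: m(x) = 2 + 6·x + 10·x^2 (mod 11).
For each evaluation point α_i, compute m(α_i) mod 11:
  α_1 = 4: Horner steps 10 → 2 → 10, so m(4) = 10.
  α_2 = 5: Horner steps 10 → 1 → 7, so m(5) = 7.
  α_3 = 7: Horner steps 10 → 10 → 6, so m(7) = 6.
  α_4 = 10: Horner steps 10 → 7 → 6, so m(10) = 6.
  α_5 = 6: Horner steps 10 → 0 → 2, so m(6) = 2.
  α_6 = 9: Horner steps 10 → 8 → 8, so m(9) = 8.
Codeword c = [10, 7, 6, 6, 2, 8] ∈ F_11^6.


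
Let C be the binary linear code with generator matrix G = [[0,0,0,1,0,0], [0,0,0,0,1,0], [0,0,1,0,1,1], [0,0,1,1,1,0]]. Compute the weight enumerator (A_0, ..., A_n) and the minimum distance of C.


Weight distribution: A_0 = 1, A_1 = 4, A_2 = 6, A_3 = 4, A_4 = 1. Minimum distance d = 1.

Enumerate all 2^4 = 16 messages m ∈ F_2^4.
For each, compute codeword c = mG in F_2^6, then tally its weight.
  m = 0000 → c = 000000, weight = 0.
  m = 1000 → c = 000100, weight = 1.
  m = 0100 → c = 000010, weight = 1.
  m = 1100 → c = 000110, weight = 2.
  m = 0010 → c = 001011, weight = 3.
  m = 1010 → c = 001111, weight = 4.
  m = 0110 → c = 001001, weight = 2.
  m = 1110 → c = 001101, weight = 3.
  m = 0001 → c = 001110, weight = 3.
  m = 1001 → c = 001010, weight = 2.
  m = 0101 → c = 001100, weight = 2.
  m = 1101 → c = 001000, weight = 1.
  m = 0011 → c = 000101, weight = 2.
  m = 1011 → c = 000001, weight = 1.
  m = 0111 → c = 000111, weight = 3.
  m = 1111 → c = 000011, weight = 2.
Tally weights:
  weight 0: 1 codewords.
  weight 1: 4 codewords.
  weight 2: 6 codewords.
  weight 3: 4 codewords.
  weight 4: 1 codewords.
Minimum distance d = smallest w > 0 with A_w > 0 = 1.
Sanity: Σ A_w = 16 = 2^4 = 16 ✓.


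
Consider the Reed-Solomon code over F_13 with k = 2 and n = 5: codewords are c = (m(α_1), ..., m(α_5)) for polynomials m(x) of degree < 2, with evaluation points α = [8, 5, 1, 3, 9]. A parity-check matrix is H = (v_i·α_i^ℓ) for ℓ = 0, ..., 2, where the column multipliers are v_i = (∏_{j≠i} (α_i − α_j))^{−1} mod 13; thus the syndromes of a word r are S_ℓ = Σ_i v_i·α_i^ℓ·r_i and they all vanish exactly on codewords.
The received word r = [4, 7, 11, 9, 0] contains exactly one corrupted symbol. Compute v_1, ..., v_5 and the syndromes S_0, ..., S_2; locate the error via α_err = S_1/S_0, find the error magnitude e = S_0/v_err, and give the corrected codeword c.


S = (1, 9, 3), error at position 5, error magnitude e = 10, c = [4, 7, 11, 9, 3].

Step 1: column multipliers v_i = (∏_{j≠i}(α_i − α_j))^{−1} mod 13.
  i = 1 (α = 8): (8−5)(8−1)(8−3)(8−9) = 3·7·5·(−1) = −105 ≡ 12, so v_1 = 12^{−1} = 12 (mod 13).
  i = 2 (α = 5): (5−8)(5−1)(5−3)(5−9) = (−3)·4·2·(−4) = 96 ≡ 5, so v_2 = 5^{−1} = 8 (mod 13).
  i = 3 (α = 1): (1−8)(1−5)(1−3)(1−9) = (−7)·(−4)·(−2)·(−8) = 448 ≡ 6, so v_3 = 6^{−1} = 11 (mod 13).
  i = 4 (α = 3): (3−8)(3−5)(3−1)(3−9) = (−5)·(−2)·2·(−6) = −120 ≡ 10, so v_4 = 10^{−1} = 4 (mod 13).
  i = 5 (α = 9): (9−8)(9−5)(9−1)(9−3) = 1·4·8·6 = 192 ≡ 10, so v_5 = 10^{−1} = 4 (mod 13).
  v = [12, 8, 11, 4, 4].
Step 2: syndromes of r = [4, 7, 11, 9, 0] (all sums mod 13).
  S_0 = Σ v_i r_i = 12·4 + 8·7 + 11·11 + 4·9 + 4·0 = 261 ≡ 1.
  S_1 = Σ v_i α_i r_i = 12·8·4 + 8·5·7 + 11·1·11 + 4·3·9 + 4·9·0 = 893 ≡ 9.
  α_i^2 mod 13 = [12, 12, 1, 9, 3].
  S_2 = Σ v_i α_i^2 r_i = 12·12·4 + 8·12·7 + 11·1·11 + 4·9·9 + 4·3·0 = 1693 ≡ 3.
  S = (1, 9, 3) ≠ 0, so r is not a codeword (an error is present).
Step 3: locate the error. For a single error e at position i, S_ℓ = v_i·e·α_i^ℓ, so α_err = S_1/S_0.
  S_0^{−1} = 1^{−1} = 1 (mod 13), so α_err = 9·1 = 9 ≡ 9 = α_5. Error position i = 5.
  Consistency check: S_2/S_1 = 3·3 = 9 ≡ 9 = α_err ✓ (single-error assumption holds).
Step 4: error magnitude e = S_0/v_5 = S_0·∏_{j≠5}(α_5 − α_j) = 1·10 = 10 ≡ 10 (mod 13).
Step 5: correct position 5: c_5 = r_5 − e = 0 − 10 ≡ 3 (mod 13). Hence c = [4, 7, 11, 9, 3].
  Check: interpolating c through the α_i gives m(x) = 12 + 12·x (degree < 2) with m(α_i) = c_i for every i, so c is indeed a codeword.


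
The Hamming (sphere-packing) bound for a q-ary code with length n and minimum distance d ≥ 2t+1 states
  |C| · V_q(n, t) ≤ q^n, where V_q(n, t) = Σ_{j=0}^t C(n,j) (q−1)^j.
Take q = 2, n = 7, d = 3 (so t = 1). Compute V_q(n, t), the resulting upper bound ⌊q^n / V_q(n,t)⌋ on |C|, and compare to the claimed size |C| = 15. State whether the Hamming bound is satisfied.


V_q(n, t) = 8, q^n = 128, Hamming bound = 16, |C| = 15 ≤ bound (satisfied).

Step 1: Compute V_q(n, t) = Σ_{j=0}^1 C(n, j) (q−1)^j.
  j = 0: C(7,0)·(1)^0 = 1·1 = 1.
  j = 1: C(7,1)·(1)^1 = 7·1 = 7.
  V_q(n, t) = 1 + 7 = 8.
Step 2: q^n = 2^7 = 128.
Step 3: Hamming bound ⌊q^n / V_q(n,t)⌋ = ⌊128/8⌋ = 16.
Step 4: Compare |C| = 15 to 16: satisfied.
The claimed |C| lies below the Hamming bound.


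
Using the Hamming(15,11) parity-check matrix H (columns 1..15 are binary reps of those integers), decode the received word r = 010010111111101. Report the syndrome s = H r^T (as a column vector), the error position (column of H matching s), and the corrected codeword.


s = (1, 1, 1, 0)^T, error position = 14, corrected codeword c = 010010111111111

Compute s = H r^T mod 2 one row at a time:
  s_1 = 1 + 1 + 1 + 1 + 1 + 1 + 0 + 1 = 7 ≡ 1 (mod 2).
  s_2 = 0 + 1 + 0 + 1 + 1 + 1 + 0 + 1 = 5 ≡ 1 (mod 2).
  s_3 = 1 + 0 + 0 + 1 + 1 + 1 + 0 + 1 = 5 ≡ 1 (mod 2).
  s_4 = 0 + 0 + 1 + 1 + 1 + 1 + 1 + 1 = 6 ≡ 0 (mod 2).
s = (1, 1, 1, 0)^T — this equals column 14 of H (binary 1110), so error is at position 14.
Correct: flip bit 14 of r = 010010111111101 to get c = 010010111111111.


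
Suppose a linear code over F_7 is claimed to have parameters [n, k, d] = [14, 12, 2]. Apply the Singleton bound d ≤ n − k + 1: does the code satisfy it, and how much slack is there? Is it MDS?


Singleton RHS = n − k + 1 = 3, slack = 1, bound satisfied, not MDS.

Singleton bound: d ≤ n − k + 1.
Here n = 14, k = 12, so n − k + 1 = 3.
Given d = 2, check d ≤ 3: YES.
Slack = (n − k + 1) − d = 1.
The code is NOT MDS (slack = 1 > 0).
Description: the claimed parameters are [14, 12, 2]_7; such a code would be non-MDS.


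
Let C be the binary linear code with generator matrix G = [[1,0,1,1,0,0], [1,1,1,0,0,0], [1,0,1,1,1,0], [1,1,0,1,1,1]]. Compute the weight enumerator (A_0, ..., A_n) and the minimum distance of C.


Weight distribution: A_0 = 1, A_1 = 1, A_2 = 2, A_3 = 6, A_4 = 5, A_5 = 1. Minimum distance d = 1.

Enumerate all 2^4 = 16 messages m ∈ F_2^4.
For each, compute codeword c = mG in F_2^6, then tally its weight.
  m = 0000 → c = 000000, weight = 0.
  m = 1000 → c = 101100, weight = 3.
  m = 0100 → c = 111000, weight = 3.
  m = 1100 → c = 010100, weight = 2.
  m = 0010 → c = 101110, weight = 4.
  m = 1010 → c = 000010, weight = 1.
  m = 0110 → c = 010110, weight = 3.
  m = 1110 → c = 111010, weight = 4.
  m = 0001 → c = 110111, weight = 5.
  m = 1001 → c = 011011, weight = 4.
  m = 0101 → c = 001111, weight = 4.
  m = 1101 → c = 100011, weight = 3.
  m = 0011 → c = 011001, weight = 3.
  m = 1011 → c = 110101, weight = 4.
  m = 0111 → c = 100001, weight = 2.
  m = 1111 → c = 001101, weight = 3.
Tally weights:
  weight 0: 1 codewords.
  weight 1: 1 codewords.
  weight 2: 2 codewords.
  weight 3: 6 codewords.
  weight 4: 5 codewords.
  weight 5: 1 codewords.
Minimum distance d = smallest w > 0 with A_w > 0 = 1.
Sanity: Σ A_w = 16 = 2^4 = 16 ✓.


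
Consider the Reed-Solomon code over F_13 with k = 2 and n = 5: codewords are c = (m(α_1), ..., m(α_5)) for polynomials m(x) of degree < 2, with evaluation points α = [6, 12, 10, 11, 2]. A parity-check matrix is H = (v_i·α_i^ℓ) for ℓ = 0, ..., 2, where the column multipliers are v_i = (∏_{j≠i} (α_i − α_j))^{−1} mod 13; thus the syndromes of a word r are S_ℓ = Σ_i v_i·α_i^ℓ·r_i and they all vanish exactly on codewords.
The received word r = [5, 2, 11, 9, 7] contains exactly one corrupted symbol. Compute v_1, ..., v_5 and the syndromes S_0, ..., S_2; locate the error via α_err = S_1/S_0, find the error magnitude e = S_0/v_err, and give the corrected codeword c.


S = (5, 11, 6), error at position 3, error magnitude e = 8, c = [5, 2, 3, 9, 7].

Step 1: column multipliers v_i = (∏_{j≠i}(α_i − α_j))^{−1} mod 13.
  i = 1 (α = 6): (6−12)(6−10)(6−11)(6−2) = (−6)·(−4)·(−5)·4 = −480 ≡ 1, so v_1 = 1^{−1} = 1 (mod 13).
  i = 2 (α = 12): (12−6)(12−10)(12−11)(12−2) = 6·2·1·10 = 120 ≡ 3, so v_2 = 3^{−1} = 9 (mod 13).
  i = 3 (α = 10): (10−6)(10−12)(10−11)(10−2) = 4·(−2)·(−1)·8 = 64 ≡ 12, so v_3 = 12^{−1} = 12 (mod 13).
  i = 4 (α = 11): (11−6)(11−12)(11−10)(11−2) = 5·(−1)·1·9 = −45 ≡ 7, so v_4 = 7^{−1} = 2 (mod 13).
  i = 5 (α = 2): (2−6)(2−12)(2−10)(2−11) = (−4)·(−10)·(−8)·(−9) = 2880 ≡ 7, so v_5 = 7^{−1} = 2 (mod 13).
  v = [1, 9, 12, 2, 2].
Step 2: syndromes of r = [5, 2, 11, 9, 7] (all sums mod 13).
  S_0 = Σ v_i r_i = 1·5 + 9·2 + 12·11 + 2·9 + 2·7 = 187 ≡ 5.
  S_1 = Σ v_i α_i r_i = 1·6·5 + 9·12·2 + 12·10·11 + 2·11·9 + 2·2·7 = 1792 ≡ 11.
  α_i^2 mod 13 = [10, 1, 9, 4, 4].
  S_2 = Σ v_i α_i^2 r_i = 1·10·5 + 9·1·2 + 12·9·11 + 2·4·9 + 2·4·7 = 1384 ≡ 6.
  S = (5, 11, 6) ≠ 0, so r is not a codeword (an error is present).
Step 3: locate the error. For a single error e at position i, S_ℓ = v_i·e·α_i^ℓ, so α_err = S_1/S_0.
  S_0^{−1} = 5^{−1} = 8 (mod 13), so α_err = 11·8 = 88 ≡ 10 = α_3. Error position i = 3.
  Consistency check: S_2/S_1 = 6·6 = 36 ≡ 10 = α_err ✓ (single-error assumption holds).
Step 4: error magnitude e = S_0/v_3 = S_0·∏_{j≠3}(α_3 − α_j) = 5·12 = 60 ≡ 8 (mod 13).
Step 5: correct position 3: c_3 = r_3 − e = 11 − 8 ≡ 3 (mod 13). Hence c = [5, 2, 3, 9, 7].
  Check: interpolating c through the α_i gives m(x) = 8 + 6·x (degree < 2) with m(α_i) = c_i for every i, so c is indeed a codeword.


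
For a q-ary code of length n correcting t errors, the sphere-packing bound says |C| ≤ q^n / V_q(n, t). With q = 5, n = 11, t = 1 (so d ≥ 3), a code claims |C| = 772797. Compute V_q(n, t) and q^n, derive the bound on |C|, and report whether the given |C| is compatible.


V_q(n, t) = 45, q^n = 48828125, Hamming bound = 1085069, |C| = 772797 ≤ bound (satisfied).

Step 1: Compute V_q(n, t) = Σ_{j=0}^1 C(n, j) (q−1)^j.
  j = 0: C(11,0)·(4)^0 = 1·1 = 1.
  j = 1: C(11,1)·(4)^1 = 11·4 = 44.
  V_q(n, t) = 1 + 44 = 45.
Step 2: q^n = 5^11 = 48828125.
Step 3: Hamming bound ⌊q^n / V_q(n,t)⌋ = ⌊48828125/45⌋ = 1085069.
Step 4: Compare |C| = 772797 to 1085069: satisfied.
The claimed |C| lies below the Hamming bound.


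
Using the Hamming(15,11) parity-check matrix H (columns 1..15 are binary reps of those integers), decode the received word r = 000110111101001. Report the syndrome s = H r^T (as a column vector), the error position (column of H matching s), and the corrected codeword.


s = (1, 1, 1, 0)^T, error position = 14, corrected codeword c = 000110111101011

Compute s = H r^T mod 2 one row at a time:
  s_1 = 1 + 1 + 1 + 0 + 1 + 0 + 0 + 1 = 5 ≡ 1 (mod 2).
  s_2 = 1 + 1 + 0 + 1 + 1 + 0 + 0 + 1 = 5 ≡ 1 (mod 2).
  s_3 = 0 + 0 + 0 + 1 + 1 + 0 + 0 + 1 = 3 ≡ 1 (mod 2).
  s_4 = 0 + 0 + 1 + 1 + 1 + 0 + 0 + 1 = 4 ≡ 0 (mod 2).
s = (1, 1, 1, 0)^T — this equals column 14 of H (binary 1110), so error is at position 14.
Correct: flip bit 14 of r = 000110111101001 to get c = 000110111101011.


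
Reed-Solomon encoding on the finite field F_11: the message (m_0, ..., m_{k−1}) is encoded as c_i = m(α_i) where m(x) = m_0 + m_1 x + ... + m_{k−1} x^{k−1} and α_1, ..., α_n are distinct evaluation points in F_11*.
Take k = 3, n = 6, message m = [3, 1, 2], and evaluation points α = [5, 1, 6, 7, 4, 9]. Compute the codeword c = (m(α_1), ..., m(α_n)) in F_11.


c = [3, 6, 4, 9, 6, 9]

Message polynomial: m(x) = 3 + 1·x + 2·x^2 (mod 11).
For each evaluation point α_i, compute m(α_i) mod 11:
  α_1 = 5: Horner steps 2 → 0 → 3, so m(5) = 3.
  α_2 = 1: Horner steps 2 → 3 → 6, so m(1) = 6.
  α_3 = 6: Horner steps 2 → 2 → 4, so m(6) = 4.
  α_4 = 7: Horner steps 2 → 4 → 9, so m(7) = 9.
  α_5 = 4: Horner steps 2 → 9 → 6, so m(4) = 6.
  α_6 = 9: Horner steps 2 → 8 → 9, so m(9) = 9.
Codeword c = [3, 6, 4, 9, 6, 9] ∈ F_11^6.


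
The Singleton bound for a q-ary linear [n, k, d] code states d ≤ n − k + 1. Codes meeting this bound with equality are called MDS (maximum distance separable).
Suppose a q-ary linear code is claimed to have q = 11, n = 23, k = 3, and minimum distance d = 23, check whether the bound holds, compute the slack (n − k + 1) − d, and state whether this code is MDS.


Singleton RHS = n − k + 1 = 21, slack = -2, bound violated (no such code; not MDS).

Singleton bound: d ≤ n − k + 1.
Here n = 23, k = 3, so n − k + 1 = 21.
Given d = 23, check d ≤ 21: NO.
Slack = (n − k + 1) − d = -2.
The slack is negative: d = 23 exceeds n − k + 1 = 21 by 2, so the Singleton bound is violated and no linear [23, 3, 23]_11 code can exist. In particular it is not MDS (MDS requires d = n − k + 1 exactly).
Description: the claimed parameters are [23, 3, 23]_11; such a code would be impossible (violates the Singleton bound).


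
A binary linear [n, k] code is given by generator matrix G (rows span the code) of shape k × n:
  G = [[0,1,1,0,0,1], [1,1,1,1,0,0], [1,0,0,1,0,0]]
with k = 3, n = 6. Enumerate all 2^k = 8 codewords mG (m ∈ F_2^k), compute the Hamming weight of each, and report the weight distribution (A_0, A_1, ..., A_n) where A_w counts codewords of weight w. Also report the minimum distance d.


Weight distribution: A_0 = 1, A_1 = 1, A_2 = 2, A_3 = 2, A_4 = 1, A_5 = 1. Minimum distance d = 1.

Enumerate all 2^3 = 8 messages m ∈ F_2^3.
For each, compute codeword c = mG in F_2^6, then tally its weight.
  m = 000 → c = 000000, weight = 0.
  m = 100 → c = 011001, weight = 3.
  m = 010 → c = 111100, weight = 4.
  m = 110 → c = 100101, weight = 3.
  m = 001 → c = 100100, weight = 2.
  m = 101 → c = 111101, weight = 5.
  m = 011 → c = 011000, weight = 2.
  m = 111 → c = 000001, weight = 1.
Tally weights:
  weight 0: 1 codewords.
  weight 1: 1 codewords.
  weight 2: 2 codewords.
  weight 3: 2 codewords.
  weight 4: 1 codewords.
  weight 5: 1 codewords.
Minimum distance d = smallest w > 0 with A_w > 0 = 1.
Sanity: Σ A_w = 8 = 2^3 = 8 ✓.


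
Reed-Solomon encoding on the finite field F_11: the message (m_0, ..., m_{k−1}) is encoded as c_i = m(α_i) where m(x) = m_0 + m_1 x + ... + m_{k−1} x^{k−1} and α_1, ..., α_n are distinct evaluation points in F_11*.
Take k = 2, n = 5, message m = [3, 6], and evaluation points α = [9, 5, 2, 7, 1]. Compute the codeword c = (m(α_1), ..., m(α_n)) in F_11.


c = [2, 0, 4, 1, 9]

Message polynomial: m(x) = 3 + 6·x (mod 11).
For each evaluation point α_i, compute m(α_i) mod 11:
  α_1 = 9: Horner steps 6 → 2, so m(9) = 2.
  α_2 = 5: Horner steps 6 → 0, so m(5) = 0.
  α_3 = 2: Horner steps 6 → 4, so m(2) = 4.
  α_4 = 7: Horner steps 6 → 1, so m(7) = 1.
  α_5 = 1: Horner steps 6 → 9, so m(1) = 9.
Codeword c = [2, 0, 4, 1, 9] ∈ F_11^5.


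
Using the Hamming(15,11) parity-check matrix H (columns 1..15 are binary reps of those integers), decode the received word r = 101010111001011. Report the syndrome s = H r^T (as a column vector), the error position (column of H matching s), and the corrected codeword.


s = (1, 1, 0, 0)^T, error position = 12, corrected codeword c = 101010111000011

Compute s = H r^T mod 2 one row at a time:
  s_1 = 1 + 1 + 0 + 0 + 1 + 0 + 1 + 1 = 5 ≡ 1 (mod 2).
  s_2 = 0 + 1 + 0 + 1 + 1 + 0 + 1 + 1 = 5 ≡ 1 (mod 2).
  s_3 = 0 + 1 + 0 + 1 + 0 + 0 + 1 + 1 = 4 ≡ 0 (mod 2).
  s_4 = 1 + 1 + 1 + 1 + 1 + 0 + 0 + 1 = 6 ≡ 0 (mod 2).
s = (1, 1, 0, 0)^T — this equals column 12 of H (binary 1100), so error is at position 12.
Correct: flip bit 12 of r = 101010111001011 to get c = 101010111000011.


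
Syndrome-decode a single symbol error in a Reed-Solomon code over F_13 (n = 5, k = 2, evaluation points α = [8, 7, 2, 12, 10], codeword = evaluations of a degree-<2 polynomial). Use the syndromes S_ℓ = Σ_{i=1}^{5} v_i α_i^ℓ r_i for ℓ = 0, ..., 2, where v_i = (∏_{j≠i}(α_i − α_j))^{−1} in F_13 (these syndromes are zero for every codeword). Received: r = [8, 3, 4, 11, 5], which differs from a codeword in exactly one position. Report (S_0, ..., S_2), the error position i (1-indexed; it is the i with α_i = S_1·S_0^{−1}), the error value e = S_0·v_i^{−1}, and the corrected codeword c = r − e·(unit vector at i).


S = (10, 3, 10), error at position 4, error magnitude e = 9, c = [8, 3, 4, 2, 5].

Step 1: column multipliers v_i = (∏_{j≠i}(α_i − α_j))^{−1} mod 13.
  i = 1 (α = 8): (8−7)(8−2)(8−12)(8−10) = 1·6·(−4)·(−2) = 48 ≡ 9, so v_1 = 9^{−1} = 3 (mod 13).
  i = 2 (α = 7): (7−8)(7−2)(7−12)(7−10) = (−1)·5·(−5)·(−3) = −75 ≡ 3, so v_2 = 3^{−1} = 9 (mod 13).
  i = 3 (α = 2): (2−8)(2−7)(2−12)(2−10) = (−6)·(−5)·(−10)·(−8) = 2400 ≡ 8, so v_3 = 8^{−1} = 5 (mod 13).
  i = 4 (α = 12): (12−8)(12−7)(12−2)(12−10) = 4·5·10·2 = 400 ≡ 10, so v_4 = 10^{−1} = 4 (mod 13).
  i = 5 (α = 10): (10−8)(10−7)(10−2)(10−12) = 2·3·8·(−2) = −96 ≡ 8, so v_5 = 8^{−1} = 5 (mod 13).
  v = [3, 9, 5, 4, 5].
Step 2: syndromes of r = [8, 3, 4, 11, 5] (all sums mod 13).
  S_0 = Σ v_i r_i = 3·8 + 9·3 + 5·4 + 4·11 + 5·5 = 140 ≡ 10.
  S_1 = Σ v_i α_i r_i = 3·8·8 + 9·7·3 + 5·2·4 + 4·12·11 + 5·10·5 = 1199 ≡ 3.
  α_i^2 mod 13 = [12, 10, 4, 1, 9].
  S_2 = Σ v_i α_i^2 r_i = 3·12·8 + 9·10·3 + 5·4·4 + 4·1·11 + 5·9·5 = 907 ≡ 10.
  S = (10, 3, 10) ≠ 0, so r is not a codeword (an error is present).
Step 3: locate the error. For a single error e at position i, S_ℓ = v_i·e·α_i^ℓ, so α_err = S_1/S_0.
  S_0^{−1} = 10^{−1} = 4 (mod 13), so α_err = 3·4 = 12 ≡ 12 = α_4. Error position i = 4.
  Consistency check: S_2/S_1 = 10·9 = 90 ≡ 12 = α_err ✓ (single-error assumption holds).
Step 4: error magnitude e = S_0/v_4 = S_0·∏_{j≠4}(α_4 − α_j) = 10·10 = 100 ≡ 9 (mod 13).
Step 5: correct position 4: c_4 = r_4 − e = 11 − 9 ≡ 2 (mod 13). Hence c = [8, 3, 4, 2, 5].
  Check: interpolating c through the α_i gives m(x) = 7 + 5·x (degree < 2) with m(α_i) = c_i for every i, so c is indeed a codeword.


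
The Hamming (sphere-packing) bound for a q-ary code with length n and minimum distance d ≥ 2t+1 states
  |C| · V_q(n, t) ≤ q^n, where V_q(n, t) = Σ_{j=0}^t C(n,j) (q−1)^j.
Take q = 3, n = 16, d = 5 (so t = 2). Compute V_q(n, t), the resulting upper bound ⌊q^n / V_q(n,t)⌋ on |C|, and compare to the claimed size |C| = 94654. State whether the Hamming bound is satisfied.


V_q(n, t) = 513, q^n = 43046721, Hamming bound = 83911, |C| = 94654 > bound (violated).

Step 1: Compute V_q(n, t) = Σ_{j=0}^2 C(n, j) (q−1)^j.
  j = 0: C(16,0)·(2)^0 = 1·1 = 1.
  j = 1: C(16,1)·(2)^1 = 16·2 = 32.
  j = 2: C(16,2)·(2)^2 = 120·4 = 480.
  V_q(n, t) = 1 + 32 + 480 = 513.
Step 2: q^n = 3^16 = 43046721.
Step 3: Hamming bound ⌊q^n / V_q(n,t)⌋ = ⌊43046721/513⌋ = 83911.
Step 4: Compare |C| = 94654 to 83911: violated.
The claimed |C| lies above the Hamming bound, so no 3-ary code of length 16 with d ≥ 5 can have 94654 codewords.


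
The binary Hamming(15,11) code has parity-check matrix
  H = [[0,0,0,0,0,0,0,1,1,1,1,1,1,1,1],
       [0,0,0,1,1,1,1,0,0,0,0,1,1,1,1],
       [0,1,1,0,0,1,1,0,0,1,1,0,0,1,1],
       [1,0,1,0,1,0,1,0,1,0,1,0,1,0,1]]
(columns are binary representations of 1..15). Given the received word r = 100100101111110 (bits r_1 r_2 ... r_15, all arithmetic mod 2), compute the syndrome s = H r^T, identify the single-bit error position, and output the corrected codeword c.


s = (0, 1, 0, 1)^T, error position = 5, corrected codeword c = 100110101111110

Compute s = H r^T mod 2 one row at a time:
  s_1 = 0 + 1 + 1 + 1 + 1 + 1 + 1 + 0 = 6 ≡ 0 (mod 2).
  s_2 = 1 + 0 + 0 + 1 + 1 + 1 + 1 + 0 = 5 ≡ 1 (mod 2).
  s_3 = 0 + 0 + 0 + 1 + 1 + 1 + 1 + 0 = 4 ≡ 0 (mod 2).
  s_4 = 1 + 0 + 0 + 1 + 1 + 1 + 1 + 0 = 5 ≡ 1 (mod 2).
s = (0, 1, 0, 1)^T — this equals column 5 of H (binary 0101), so error is at position 5.
Correct: flip bit 5 of r = 100100101111110 to get c = 100110101111110.


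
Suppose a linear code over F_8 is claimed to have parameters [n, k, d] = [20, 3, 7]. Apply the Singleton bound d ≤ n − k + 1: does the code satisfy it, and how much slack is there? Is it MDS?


Singleton RHS = n − k + 1 = 18, slack = 11, bound satisfied, not MDS.

Singleton bound: d ≤ n − k + 1.
Here n = 20, k = 3, so n − k + 1 = 18.
Given d = 7, check d ≤ 18: YES.
Slack = (n − k + 1) − d = 11.
The code is NOT MDS (slack = 11 > 0).
Description: the claimed parameters are [20, 3, 7]_8; such a code would be non-MDS.


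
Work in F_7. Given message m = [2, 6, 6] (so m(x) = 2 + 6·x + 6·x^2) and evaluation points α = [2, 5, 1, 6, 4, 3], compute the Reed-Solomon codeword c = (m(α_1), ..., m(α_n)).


c = [3, 0, 0, 2, 3, 4]

Message polynomial: m(x) = 2 + 6·x + 6·x^2 (mod 7).
For each evaluation point α_i, compute m(α_i) mod 7:
  α_1 = 2: Horner steps 6 → 4 → 3, so m(2) = 3.
  α_2 = 5: Horner steps 6 → 1 → 0, so m(5) = 0.
  α_3 = 1: Horner steps 6 → 5 → 0, so m(1) = 0.
  α_4 = 6: Horner steps 6 → 0 → 2, so m(6) = 2.
  α_5 = 4: Horner steps 6 → 2 → 3, so m(4) = 3.
  α_6 = 3: Horner steps 6 → 3 → 4, so m(3) = 4.
Codeword c = [3, 0, 0, 2, 3, 4] ∈ F_7^6.


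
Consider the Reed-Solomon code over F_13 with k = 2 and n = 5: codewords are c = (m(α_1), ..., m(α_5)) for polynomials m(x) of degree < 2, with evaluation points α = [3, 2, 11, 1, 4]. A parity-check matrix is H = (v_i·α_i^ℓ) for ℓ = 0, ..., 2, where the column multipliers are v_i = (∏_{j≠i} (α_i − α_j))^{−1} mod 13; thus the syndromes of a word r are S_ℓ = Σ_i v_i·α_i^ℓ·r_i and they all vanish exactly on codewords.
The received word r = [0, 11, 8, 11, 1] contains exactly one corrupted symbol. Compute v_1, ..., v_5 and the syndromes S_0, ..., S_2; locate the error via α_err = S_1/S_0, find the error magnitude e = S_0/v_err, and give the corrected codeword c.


S = (8, 3, 6), error at position 2, error magnitude e = 12, c = [0, 12, 8, 11, 1].

Step 1: column multipliers v_i = (∏_{j≠i}(α_i − α_j))^{−1} mod 13.
  i = 1 (α = 3): (3−2)(3−11)(3−1)(3−4) = 1·(−8)·2·(−1) = 16 ≡ 3, so v_1 = 3^{−1} = 9 (mod 13).
  i = 2 (α = 2): (2−3)(2−11)(2−1)(2−4) = (−1)·(−9)·1·(−2) = −18 ≡ 8, so v_2 = 8^{−1} = 5 (mod 13).
  i = 3 (α = 11): (11−3)(11−2)(11−1)(11−4) = 8·9·10·7 = 5040 ≡ 9, so v_3 = 9^{−1} = 3 (mod 13).
  i = 4 (α = 1): (1−3)(1−2)(1−11)(1−4) = (−2)·(−1)·(−10)·(−3) = 60 ≡ 8, so v_4 = 8^{−1} = 5 (mod 13).
  i = 5 (α = 4): (4−3)(4−2)(4−11)(4−1) = 1·2·(−7)·3 = −42 ≡ 10, so v_5 = 10^{−1} = 4 (mod 13).
  v = [9, 5, 3, 5, 4].
Step 2: syndromes of r = [0, 11, 8, 11, 1] (all sums mod 13).
  S_0 = Σ v_i r_i = 9·0 + 5·11 + 3·8 + 5·11 + 4·1 = 138 ≡ 8.
  S_1 = Σ v_i α_i r_i = 9·3·0 + 5·2·11 + 3·11·8 + 5·1·11 + 4·4·1 = 445 ≡ 3.
  α_i^2 mod 13 = [9, 4, 4, 1, 3].
  S_2 = Σ v_i α_i^2 r_i = 9·9·0 + 5·4·11 + 3·4·8 + 5·1·11 + 4·3·1 = 383 ≡ 6.
  S = (8, 3, 6) ≠ 0, so r is not a codeword (an error is present).
Step 3: locate the error. For a single error e at position i, S_ℓ = v_i·e·α_i^ℓ, so α_err = S_1/S_0.
  S_0^{−1} = 8^{−1} = 5 (mod 13), so α_err = 3·5 = 15 ≡ 2 = α_2. Error position i = 2.
  Consistency check: S_2/S_1 = 6·9 = 54 ≡ 2 = α_err ✓ (single-error assumption holds).
Step 4: error magnitude e = S_0/v_2 = S_0·∏_{j≠2}(α_2 − α_j) = 8·8 = 64 ≡ 12 (mod 13).
Step 5: correct position 2: c_2 = r_2 − e = 11 − 12 ≡ 12 (mod 13). Hence c = [0, 12, 8, 11, 1].
  Check: interpolating c through the α_i gives m(x) = 10 + 1·x (degree < 2) with m(α_i) = c_i for every i, so c is indeed a codeword.


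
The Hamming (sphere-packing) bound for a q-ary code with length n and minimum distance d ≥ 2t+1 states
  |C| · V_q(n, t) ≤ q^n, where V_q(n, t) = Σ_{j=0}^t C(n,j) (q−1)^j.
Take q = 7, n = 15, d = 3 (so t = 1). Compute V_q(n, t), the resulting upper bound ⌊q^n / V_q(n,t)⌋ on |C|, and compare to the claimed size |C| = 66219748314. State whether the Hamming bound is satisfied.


V_q(n, t) = 91, q^n = 4747561509943, Hamming bound = 52171005603, |C| = 66219748314 > bound (violated).

Step 1: Compute V_q(n, t) = Σ_{j=0}^1 C(n, j) (q−1)^j.
  j = 0: C(15,0)·(6)^0 = 1·1 = 1.
  j = 1: C(15,1)·(6)^1 = 15·6 = 90.
  V_q(n, t) = 1 + 90 = 91.
Step 2: q^n = 7^15 = 4747561509943.
Step 3: Hamming bound ⌊q^n / V_q(n,t)⌋ = ⌊4747561509943/91⌋ = 52171005603.
Step 4: Compare |C| = 66219748314 to 52171005603: violated.
The claimed |C| lies above the Hamming bound, so no 7-ary code of length 15 with d ≥ 3 can have 66219748314 codewords.
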